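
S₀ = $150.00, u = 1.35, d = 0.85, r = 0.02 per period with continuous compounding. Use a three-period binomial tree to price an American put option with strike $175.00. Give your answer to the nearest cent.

$35.85

Risk-neutral probability p = (e^0.02 − 0.85)/(1.35 − 0.85) = 0.1702/0.5000 = 0.3404
Terminal stock prices: S_uuu = 369.1, S_uud = 232.4, S_udd = 146.3, S_ddd = 92.12
Terminal payoffs (K − S): max(-194.1, 0) = 0, max(-57.37, 0) = 0, max(28.69, 0) = 28.69, max(82.88, 0) = 82.88
Node uu (S = 273.4): continuation = e^(−0.02)·[0.3404·0.0000 + 0.6596·0.0000] = 0.0000; exercise value = 0.0000 ≤ continuation, so V_uu = 0.0000
Node ud (S = 172.1): continuation = e^(−0.02)·[0.3404·0.0000 + 0.6596·28.6938] = 18.5516; exercise value = 2.8750 ≤ continuation, so V_ud = 18.5516
Node dd (S = 108.4): continuation = e^(−0.02)·[0.3404·28.6938 + 0.6596·82.8813] = 63.1598; exercise value = 66.6250 > continuation, so V_dd = 66.6250 (exercise)
Node u (S = 202.5): continuation = e^(−0.02)·[0.3404·0.0000 + 0.6596·18.5516] = 11.9943; exercise value = 0.0000 ≤ continuation, so V_u = 11.9943
Node d (S = 127.5): continuation = e^(−0.02)·[0.3404·18.5516 + 0.6596·66.6250] = 49.2654; exercise value = 47.5000 ≤ continuation, so V_d = 49.2654
Node 0 (S = 150): continuation = e^(−0.02)·[0.3404·11.9943 + 0.6596·49.2654] = 35.8539; exercise value = 25.0000 ≤ continuation, so V_0 = 35.8539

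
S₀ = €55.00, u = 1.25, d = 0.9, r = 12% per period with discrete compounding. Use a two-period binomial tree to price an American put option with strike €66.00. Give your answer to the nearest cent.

€11.00

Risk-neutral probability p = (1 + 0.12 − 0.9)/(1.25 − 0.9) = 0.2200/0.3500 = 0.6286
Terminal stock prices: S_uu = 85.94, S_ud = 61.88, S_dd = 44.55
Terminal payoffs (K − S): max(-19.94, 0) = 0, max(4.125, 0) = 4.125, max(21.45, 0) = 21.45
Node u (S = 68.75): continuation = 1/1.12·[0.6286·0.0000 + 0.3714·4.1250] = 1.3680; exercise value = 0.0000 ≤ continuation, so V_u = 1.3680
Node d (S = 49.5): continuation = 1/1.12·[0.6286·4.1250 + 0.3714·21.4500] = 9.4286; exercise value = 16.5000 > continuation, so V_d = 16.5000 (exercise)
Node 0 (S = 55): continuation = 1/1.12·[0.6286·1.3680 + 0.3714·16.5000] = 6.2397; exercise value = 11.0000 > continuation, so V_0 = 11.0000 (exercise)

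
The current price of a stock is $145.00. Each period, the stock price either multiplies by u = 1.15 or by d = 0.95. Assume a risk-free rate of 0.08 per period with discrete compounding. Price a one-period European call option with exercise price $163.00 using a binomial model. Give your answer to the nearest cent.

Risk-neutral probability p = (1 + 0.08 − 0.95)/(1.15 − 0.95) = 0.1300/0.2000 = 0.6500
Terminal stock prices: S_u = 166.8, S_d = 137.8
Terminal payoffs (S − K): max(3.75, 0) = 3.75, max(-25.25, 0) = 0
Node 0 (S = 145): V_0 = 1/1.08·[0.6500·3.7500 + 0.3500·0.0000] = 2.2569

$2.26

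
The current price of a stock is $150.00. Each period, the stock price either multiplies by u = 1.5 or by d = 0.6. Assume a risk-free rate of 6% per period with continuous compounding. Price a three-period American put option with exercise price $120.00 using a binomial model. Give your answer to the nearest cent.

$21.80

Risk-neutral probability p = (e^0.06 − 0.6)/(1.5 − 0.6) = 0.4618/0.9000 = 0.5132
Terminal stock prices: S_uuu = 506.2, S_uud = 202.5, S_udd = 81, S_ddd = 32.4
Terminal payoffs (K − S): max(-386.2, 0) = 0, max(-82.5, 0) = 0, max(39, 0) = 39, max(87.6, 0) = 87.6
Node uu (S = 337.5): continuation = e^(−0.06)·[0.5132·0.0000 + 0.4868·0.0000] = 0.0000; exercise value = 0.0000 ≤ continuation, so V_uu = 0.0000
Node ud (S = 135): continuation = e^(−0.06)·[0.5132·0.0000 + 0.4868·39.0000] = 17.8814; exercise value = 0.0000 ≤ continuation, so V_ud = 17.8814
Node dd (S = 54): continuation = e^(−0.06)·[0.5132·39.0000 + 0.4868·87.6000] = 59.0117; exercise value = 66.0000 > continuation, so V_dd = 66.0000 (exercise)
Node u (S = 225): continuation = e^(−0.06)·[0.5132·0.0000 + 0.4868·17.8814] = 8.1985; exercise value = 0.0000 ≤ continuation, so V_u = 8.1985
Node d (S = 90): continuation = e^(−0.06)·[0.5132·17.8814 + 0.4868·66.0000] = 38.9023; exercise value = 30.0000 ≤ continuation, so V_d = 38.9023
Node 0 (S = 150): continuation = e^(−0.06)·[0.5132·8.1985 + 0.4868·38.9023] = 21.7986; exercise value = 0.0000 ≤ continuation, so V_0 = 21.7986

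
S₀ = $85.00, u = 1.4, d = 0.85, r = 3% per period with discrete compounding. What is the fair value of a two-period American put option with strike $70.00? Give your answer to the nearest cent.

$3.66

Risk-neutral probability p = (1 + 0.03 − 0.85)/(1.4 − 0.85) = 0.1800/0.5500 = 0.3273
Terminal stock prices: S_uu = 166.6, S_ud = 101.1, S_dd = 61.41
Terminal payoffs (K − S): max(-96.6, 0) = 0, max(-31.15, 0) = 0, max(8.588, 0) = 8.588
Node u (S = 119): continuation = 1/1.03·[0.3273·0.0000 + 0.6727·0.0000] = 0.0000; exercise value = 0.0000 ≤ continuation, so V_u = 0.0000
Node d (S = 72.25): continuation = 1/1.03·[0.3273·0.0000 + 0.6727·8.5875] = 5.6088; exercise value = 0.0000 ≤ continuation, so V_d = 5.6088
Node 0 (S = 85): continuation = 1/1.03·[0.3273·0.0000 + 0.6727·5.6088] = 3.6633; exercise value = 0.0000 ≤ continuation, so V_0 = 3.6633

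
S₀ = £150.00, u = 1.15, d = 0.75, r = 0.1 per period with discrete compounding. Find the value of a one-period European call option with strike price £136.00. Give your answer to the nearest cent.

Risk-neutral probability p = (1 + 0.1 − 0.75)/(1.15 − 0.75) = 0.3500/0.4000 = 0.8750
Terminal stock prices: S_u = 172.5, S_d = 112.5
Terminal payoffs (S − K): max(36.5, 0) = 36.5, max(-23.5, 0) = 0
Node 0 (S = 150): V_0 = 1/1.1·[0.8750·36.5000 + 0.1250·0.0000] = 29.0341

£29.03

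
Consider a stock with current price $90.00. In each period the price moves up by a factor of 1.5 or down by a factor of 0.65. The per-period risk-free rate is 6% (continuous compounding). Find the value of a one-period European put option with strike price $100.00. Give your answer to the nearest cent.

$20.15

Risk-neutral probability p = (e^0.06 − 0.65)/(1.5 − 0.65) = 0.4118/0.8500 = 0.4845
Terminal stock prices: S_u = 135, S_d = 58.5
Terminal payoffs (K − S): max(-35, 0) = 0, max(41.5, 0) = 41.5
Node 0 (S = 90): V_0 = e^(−0.06)·[0.4845·0.0000 + 0.5155·41.5000] = 20.1469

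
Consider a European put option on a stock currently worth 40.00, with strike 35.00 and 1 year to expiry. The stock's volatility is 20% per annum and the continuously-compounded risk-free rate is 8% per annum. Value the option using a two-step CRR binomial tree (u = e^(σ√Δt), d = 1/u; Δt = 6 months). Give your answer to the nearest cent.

CRR parameters: u = e^(σ√Δt) = e^(0.2·√0.5) = 1.1519, d = 1/u = 0.8681
Per-period rate: rΔt = 0.08·0.5 = 0.04, so R = e^0.04 = 1.0408
Risk-neutral probability p = (e^0.04 − 0.8681)/(1.1519 − 0.8681) = 0.1727/0.2838 = 0.6085
Terminal stock prices: S_uu = 53.08, S_ud = 40, S_dd = 30.15
Terminal payoffs (K − S): max(-18.08, 0) = 0, max(-5, 0) = 0, max(4.854, 0) = 4.854
Node u (S = 46.08): V_u = e^(−0.04)·[0.6085·0.0000 + 0.3915·0.0000] = 0.0000
Node d (S = 34.72): V_d = e^(−0.04)·[0.6085·0.0000 + 0.3915·4.8545] = 1.8259
Node 0 (S = 40): V_0 = e^(−0.04)·[0.6085·0.0000 + 0.3915·1.8259] = 0.6868

0.69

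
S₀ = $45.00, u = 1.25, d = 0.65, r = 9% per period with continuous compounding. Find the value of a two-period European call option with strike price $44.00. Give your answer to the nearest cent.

Risk-neutral probability p = (e^0.09 − 0.65)/(1.25 − 0.65) = 0.4442/0.6000 = 0.7403
Terminal stock prices: S_uu = 70.31, S_ud = 36.56, S_dd = 19.01
Terminal payoffs (S − K): max(26.31, 0) = 26.31, max(-7.438, 0) = 0, max(-24.99, 0) = 0
Node u (S = 56.25): V_u = e^(−0.09)·[0.7403·26.3125 + 0.2597·0.0000] = 17.8024
Node d (S = 29.25): V_d = e^(−0.09)·[0.7403·0.0000 + 0.2597·0.0000] = 0.0000
Node 0 (S = 45): V_0 = e^(−0.09)·[0.7403·17.8024 + 0.2597·0.0000] = 12.0446

$12.04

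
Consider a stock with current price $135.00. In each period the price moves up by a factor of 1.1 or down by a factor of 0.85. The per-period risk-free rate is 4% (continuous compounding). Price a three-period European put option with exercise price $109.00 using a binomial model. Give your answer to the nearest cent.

Risk-neutral probability p = (e^0.04 − 0.85)/(1.1 − 0.85) = 0.1908/0.2500 = 0.7632
Terminal stock prices: S_uuu = 179.7, S_uud = 138.8, S_udd = 107.3, S_ddd = 82.91
Terminal payoffs (K − S): max(-70.69, 0) = 0, max(-29.85, 0) = 0, max(1.709, 0) = 1.709, max(26.09, 0) = 26.09
Node uu (S = 163.4): V_uu = e^(−0.04)·[0.7632·0.0000 + 0.2368·0.0000] = 0.0000
Node ud (S = 126.2): V_ud = e^(−0.04)·[0.7632·0.0000 + 0.2368·1.7088] = 0.3887
Node dd (S = 97.54): V_dd = e^(−0.04)·[0.7632·1.7088 + 0.2368·26.0931] = 7.1885
Node u (S = 148.5): V_u = e^(−0.04)·[0.7632·0.0000 + 0.2368·0.3887] = 0.0884
Node d (S = 114.8): V_d = e^(−0.04)·[0.7632·0.3887 + 0.2368·7.1885] = 1.9202
Node 0 (S = 135): V_0 = e^(−0.04)·[0.7632·0.0884 + 0.2368·1.9202] = 0.5016

$0.50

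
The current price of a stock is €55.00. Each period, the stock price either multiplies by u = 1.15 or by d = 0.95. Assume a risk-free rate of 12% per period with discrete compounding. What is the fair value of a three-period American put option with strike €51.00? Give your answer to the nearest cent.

Risk-neutral probability p = (1 + 0.12 − 0.95)/(1.15 − 0.95) = 0.1700/0.2000 = 0.8500
Terminal stock prices: S_uuu = 83.65, S_uud = 69.1, S_udd = 57.08, S_ddd = 47.16
Terminal payoffs (K − S): max(-32.65, 0) = 0, max(-18.1, 0) = 0, max(-6.083, 0) = 0, max(3.844, 0) = 3.844
Node uu (S = 72.74): continuation = 1/1.12·[0.8500·0.0000 + 0.1500·0.0000] = 0.0000; exercise value = 0.0000 ≤ continuation, so V_uu = 0.0000
Node ud (S = 60.09): continuation = 1/1.12·[0.8500·0.0000 + 0.1500·0.0000] = 0.0000; exercise value = 0.0000 ≤ continuation, so V_ud = 0.0000
Node dd (S = 49.64): continuation = 1/1.12·[0.8500·0.0000 + 0.1500·3.8444] = 0.5149; exercise value = 1.3625 > continuation, so V_dd = 1.3625 (exercise)
Node u (S = 63.25): continuation = 1/1.12·[0.8500·0.0000 + 0.1500·0.0000] = 0.0000; exercise value = 0.0000 ≤ continuation, so V_u = 0.0000
Node d (S = 52.25): continuation = 1/1.12·[0.8500·0.0000 + 0.1500·1.3625] = 0.1825; exercise value = 0.0000 ≤ continuation, so V_d = 0.1825
Node 0 (S = 55): continuation = 1/1.12·[0.8500·0.0000 + 0.1500·0.1825] = 0.0244; exercise value = 0.0000 ≤ continuation, so V_0 = 0.0244

€0.02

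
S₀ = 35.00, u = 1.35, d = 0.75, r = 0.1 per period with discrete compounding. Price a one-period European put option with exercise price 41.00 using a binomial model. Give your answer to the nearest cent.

5.59

Risk-neutral probability p = (1 + 0.1 − 0.75)/(1.35 − 0.75) = 0.3500/0.6000 = 0.5833
Terminal stock prices: S_u = 47.25, S_d = 26.25
Terminal payoffs (K − S): max(-6.25, 0) = 0, max(14.75, 0) = 14.75
Node 0 (S = 35): V_0 = 1/1.1·[0.5833·0.0000 + 0.4167·14.7500] = 5.5871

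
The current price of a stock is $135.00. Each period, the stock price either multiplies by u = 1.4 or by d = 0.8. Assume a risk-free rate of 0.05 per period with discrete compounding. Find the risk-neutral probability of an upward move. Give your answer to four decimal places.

p = 0.4167

Risk-neutral probability p = (1 + 0.05 − 0.8)/(1.4 − 0.8) = 0.2500/0.6000 = 0.4167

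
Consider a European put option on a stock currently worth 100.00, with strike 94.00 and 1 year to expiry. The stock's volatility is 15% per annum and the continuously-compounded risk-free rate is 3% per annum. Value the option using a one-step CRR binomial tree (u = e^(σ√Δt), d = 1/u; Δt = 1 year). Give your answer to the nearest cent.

CRR parameters: u = e^(σ√Δt) = e^(0.15·√1) = 1.1618, d = 1/u = 0.8607
Per-period rate: rΔt = 0.03·1 = 0.03, so R = e^0.03 = 1.0305
Risk-neutral probability p = (e^0.03 − 0.8607)/(1.1618 − 0.8607) = 0.1697/0.3011 = 0.5637
Terminal stock prices: S_u = 116.2, S_d = 86.07
Terminal payoffs (K − S): max(-22.18, 0) = 0, max(7.929, 0) = 7.929
Node 0 (S = 100): V_0 = e^(−0.03)·[0.5637·0.0000 + 0.4363·7.9292] = 3.3572

3.36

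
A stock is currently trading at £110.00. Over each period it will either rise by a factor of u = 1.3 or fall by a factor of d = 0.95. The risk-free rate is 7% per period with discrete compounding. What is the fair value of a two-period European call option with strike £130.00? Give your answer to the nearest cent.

Risk-neutral probability p = (1 + 0.07 − 0.95)/(1.3 − 0.95) = 0.1200/0.3500 = 0.3429
Terminal stock prices: S_uu = 185.9, S_ud = 135.8, S_dd = 99.27
Terminal payoffs (S − K): max(55.9, 0) = 55.9, max(5.85, 0) = 5.85, max(-30.73, 0) = 0
Node u (S = 143): V_u = 1/1.07·[0.3429·55.9000 + 0.6571·5.8500] = 21.5047
Node d (S = 104.5): V_d = 1/1.07·[0.3429·5.8500 + 0.6571·0.0000] = 1.8745
Node 0 (S = 110): V_0 = 1/1.07·[0.3429·21.5047 + 0.6571·1.8745] = 8.0419

£8.04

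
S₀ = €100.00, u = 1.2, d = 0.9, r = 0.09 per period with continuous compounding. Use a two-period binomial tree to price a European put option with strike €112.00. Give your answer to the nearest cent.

Risk-neutral probability p = (e^0.09 − 0.9)/(1.2 − 0.9) = 0.1942/0.3000 = 0.6472
Terminal stock prices: S_uu = 144, S_ud = 108, S_dd = 81
Terminal payoffs (K − S): max(-32, 0) = 0, max(4, 0) = 4, max(31, 0) = 31
Node u (S = 120): V_u = e^(−0.09)·[0.6472·0.0000 + 0.3528·4.0000] = 1.2896
Node d (S = 90): V_d = e^(−0.09)·[0.6472·4.0000 + 0.3528·31.0000] = 12.3603
Node 0 (S = 100): V_0 = e^(−0.09)·[0.6472·1.2896 + 0.3528·12.3603] = 4.7477

€4.75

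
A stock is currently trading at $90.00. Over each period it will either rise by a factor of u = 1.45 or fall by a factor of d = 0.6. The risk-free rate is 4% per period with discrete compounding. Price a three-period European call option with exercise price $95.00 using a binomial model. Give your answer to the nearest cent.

$28.51

Risk-neutral probability p = (1 + 0.04 − 0.6)/(1.45 − 0.6) = 0.4400/0.8500 = 0.5176
Terminal stock prices: S_uuu = 274.4, S_uud = 113.5, S_udd = 46.98, S_ddd = 19.44
Terminal payoffs (S − K): max(179.4, 0) = 179.4, max(18.53, 0) = 18.53, max(-48.02, 0) = 0, max(-75.56, 0) = 0
Node uu (S = 189.2): V_uu = 1/1.04·[0.5176·179.3762 + 0.4824·18.5350] = 97.8788
Node ud (S = 78.3): V_ud = 1/1.04·[0.5176·18.5350 + 0.4824·0.0000] = 9.2256
Node dd (S = 32.4): V_dd = 1/1.04·[0.5176·0.0000 + 0.4824·0.0000] = 0.0000
Node u (S = 130.5): V_u = 1/1.04·[0.5176·97.8788 + 0.4824·9.2256] = 52.9968
Node d (S = 54): V_d = 1/1.04·[0.5176·9.2256 + 0.4824·0.0000] = 4.5919
Node 0 (S = 90): V_0 = 1/1.04·[0.5176·52.9968 + 0.4824·4.5919] = 28.5082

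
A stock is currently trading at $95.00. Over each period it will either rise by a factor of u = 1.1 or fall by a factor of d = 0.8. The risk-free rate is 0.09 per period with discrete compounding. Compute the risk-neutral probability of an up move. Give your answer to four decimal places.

p = 0.9667

Risk-neutral probability p = (1 + 0.09 − 0.8)/(1.1 − 0.8) = 0.2900/0.3000 = 0.9667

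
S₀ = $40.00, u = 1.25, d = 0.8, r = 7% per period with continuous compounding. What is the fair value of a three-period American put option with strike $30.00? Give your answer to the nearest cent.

$0.60

Risk-neutral probability p = (e^0.07 − 0.8)/(1.25 − 0.8) = 0.2725/0.4500 = 0.6056
Terminal stock prices: S_uuu = 78.12, S_uud = 50, S_udd = 32, S_ddd = 20.48
Terminal payoffs (K − S): max(-48.12, 0) = 0, max(-20, 0) = 0, max(-2, 0) = 0, max(9.52, 0) = 9.52
Node uu (S = 62.5): continuation = e^(−0.07)·[0.6056·0.0000 + 0.3944·0.0000] = 0.0000; exercise value = 0.0000 ≤ continuation, so V_uu = 0.0000
Node ud (S = 40): continuation = e^(−0.07)·[0.6056·0.0000 + 0.3944·0.0000] = 0.0000; exercise value = 0.0000 ≤ continuation, so V_ud = 0.0000
Node dd (S = 25.6): continuation = e^(−0.07)·[0.6056·0.0000 + 0.3944·9.5200] = 3.5011; exercise value = 4.4000 > continuation, so V_dd = 4.4000 (exercise)
Node u (S = 50): continuation = e^(−0.07)·[0.6056·0.0000 + 0.3944·0.0000] = 0.0000; exercise value = 0.0000 ≤ continuation, so V_u = 0.0000
Node d (S = 32): continuation = e^(−0.07)·[0.6056·0.0000 + 0.3944·4.4000] = 1.6181; exercise value = 0.0000 ≤ continuation, so V_d = 1.6181
Node 0 (S = 40): continuation = e^(−0.07)·[0.6056·0.0000 + 0.3944·1.6181] = 0.5951; exercise value = 0.0000 ≤ continuation, so V_0 = 0.5951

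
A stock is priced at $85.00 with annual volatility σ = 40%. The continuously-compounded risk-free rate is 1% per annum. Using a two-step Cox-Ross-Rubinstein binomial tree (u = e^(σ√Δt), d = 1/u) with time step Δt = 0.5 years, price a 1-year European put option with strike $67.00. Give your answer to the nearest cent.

$5.84

CRR parameters: u = e^(σ√Δt) = e^(0.4·√0.5) = 1.3269, d = 1/u = 0.7536
Per-period rate: rΔt = 0.01·0.5 = 0.005, so R = e^0.005 = 1.0050
Risk-neutral probability p = (e^0.005 − 0.7536)/(1.3269 − 0.7536) = 0.2514/0.5733 = 0.4385
Terminal stock prices: S_uu = 149.7, S_ud = 85, S_dd = 48.28
Terminal payoffs (K − S): max(-82.66, 0) = 0, max(-18, 0) = 0, max(18.72, 0) = 18.72
Node u (S = 112.8): V_u = e^(−0.005)·[0.4385·0.0000 + 0.5615·0.0000] = 0.0000
Node d (S = 64.06): V_d = e^(−0.005)·[0.4385·0.0000 + 0.5615·18.7225] = 10.4602
Node 0 (S = 85): V_0 = e^(−0.005)·[0.4385·0.0000 + 0.5615·10.4602] = 5.8441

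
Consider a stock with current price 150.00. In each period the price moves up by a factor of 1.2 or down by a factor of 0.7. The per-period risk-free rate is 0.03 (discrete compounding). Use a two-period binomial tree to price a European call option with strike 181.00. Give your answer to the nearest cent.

14.37

Risk-neutral probability p = (1 + 0.03 − 0.7)/(1.2 − 0.7) = 0.3300/0.5000 = 0.6600
Terminal stock prices: S_uu = 216, S_ud = 126, S_dd = 73.5
Terminal payoffs (S − K): max(35, 0) = 35, max(-55, 0) = 0, max(-107.5, 0) = 0
Node u (S = 180): V_u = 1/1.03·[0.6600·35.0000 + 0.3400·0.0000] = 22.4272
Node d (S = 105): V_d = 1/1.03·[0.6600·0.0000 + 0.3400·0.0000] = 0.0000
Node 0 (S = 150): V_0 = 1/1.03·[0.6600·22.4272 + 0.3400·0.0000] = 14.3708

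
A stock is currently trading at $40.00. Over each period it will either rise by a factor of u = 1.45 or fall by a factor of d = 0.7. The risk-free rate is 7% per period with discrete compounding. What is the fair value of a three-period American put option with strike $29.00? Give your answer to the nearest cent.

Risk-neutral probability p = (1 + 0.07 − 0.7)/(1.45 − 0.7) = 0.3700/0.7500 = 0.4933
Terminal stock prices: S_uuu = 121.9, S_uud = 58.87, S_udd = 28.42, S_ddd = 13.72
Terminal payoffs (K − S): max(-92.94, 0) = 0, max(-29.87, 0) = 0, max(0.58, 0) = 0.58, max(15.28, 0) = 15.28
Node uu (S = 84.1): continuation = 1/1.07·[0.4933·0.0000 + 0.5067·0.0000] = 0.0000; exercise value = 0.0000 ≤ continuation, so V_uu = 0.0000
Node ud (S = 40.6): continuation = 1/1.07·[0.4933·0.0000 + 0.5067·0.5800] = 0.2746; exercise value = 0.0000 ≤ continuation, so V_ud = 0.2746
Node dd (S = 19.6): continuation = 1/1.07·[0.4933·0.5800 + 0.5067·15.2800] = 7.5028; exercise value = 9.4000 > continuation, so V_dd = 9.4000 (exercise)
Node u (S = 58): continuation = 1/1.07·[0.4933·0.0000 + 0.5067·0.2746] = 0.1300; exercise value = 0.0000 ≤ continuation, so V_u = 0.1300
Node d (S = 28): continuation = 1/1.07·[0.4933·0.2746 + 0.5067·9.4000] = 4.5777; exercise value = 1.0000 ≤ continuation, so V_d = 4.5777
Node 0 (S = 40): continuation = 1/1.07·[0.4933·0.1300 + 0.5067·4.5777] = 2.2276; exercise value = 0.0000 ≤ continuation, so V_0 = 2.2276

$2.23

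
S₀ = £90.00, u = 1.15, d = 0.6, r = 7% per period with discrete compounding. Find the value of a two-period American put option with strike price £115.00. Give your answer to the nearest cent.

Risk-neutral probability p = (1 + 0.07 − 0.6)/(1.15 − 0.6) = 0.4700/0.5500 = 0.8545
Terminal stock prices: S_uu = 119, S_ud = 62.1, S_dd = 32.4
Terminal payoffs (K − S): max(-4.025, 0) = 0, max(52.9, 0) = 52.9, max(82.6, 0) = 82.6
Node u (S = 103.5): continuation = 1/1.07·[0.8545·0.0000 + 0.1455·52.9000] = 7.1912; exercise value = 11.5000 > continuation, so V_u = 11.5000 (exercise)
Node d (S = 54): continuation = 1/1.07·[0.8545·52.9000 + 0.1455·82.6000] = 53.4766; exercise value = 61.0000 > continuation, so V_d = 61.0000 (exercise)
Node 0 (S = 90): continuation = 1/1.07·[0.8545·11.5000 + 0.1455·61.0000] = 17.4766; exercise value = 25.0000 > continuation, so V_0 = 25.0000 (exercise)

£25.00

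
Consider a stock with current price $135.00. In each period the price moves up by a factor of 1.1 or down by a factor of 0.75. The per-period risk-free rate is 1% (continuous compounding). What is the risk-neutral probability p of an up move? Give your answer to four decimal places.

Risk-neutral probability p = (e^0.01 − 0.75)/(1.1 − 0.75) = 0.2601/0.3500 = 0.7430

p = 0.7430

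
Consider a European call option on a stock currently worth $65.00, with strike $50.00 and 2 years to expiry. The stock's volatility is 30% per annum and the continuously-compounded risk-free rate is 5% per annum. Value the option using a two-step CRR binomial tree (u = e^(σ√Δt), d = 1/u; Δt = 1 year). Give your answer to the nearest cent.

$22.87

CRR parameters: u = e^(σ√Δt) = e^(0.3·√1) = 1.3499, d = 1/u = 0.7408
Per-period rate: rΔt = 0.05·1 = 0.05, so R = e^0.05 = 1.0513
Risk-neutral probability p = (e^0.05 − 0.7408)/(1.3499 − 0.7408) = 0.3105/0.6090 = 0.5097
Terminal stock prices: S_uu = 118.4, S_ud = 65, S_dd = 35.67
Terminal payoffs (S − K): max(68.44, 0) = 68.44, max(15, 0) = 15, max(-14.33, 0) = 0
Node u (S = 87.74): V_u = e^(−0.05)·[0.5097·68.4377 + 0.4903·15.0000] = 40.1794
Node d (S = 48.15): V_d = e^(−0.05)·[0.5097·15.0000 + 0.4903·0.0000] = 7.2732
Node 0 (S = 65): V_0 = e^(−0.05)·[0.5097·40.1794 + 0.4903·7.2732] = 22.8740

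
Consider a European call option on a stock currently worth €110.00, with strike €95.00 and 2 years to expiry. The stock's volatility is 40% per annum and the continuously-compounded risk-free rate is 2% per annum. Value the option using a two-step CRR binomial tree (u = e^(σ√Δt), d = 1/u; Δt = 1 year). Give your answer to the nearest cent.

€33.16

CRR parameters: u = e^(σ√Δt) = e^(0.4·√1) = 1.4918, d = 1/u = 0.6703
Per-period rate: rΔt = 0.02·1 = 0.02, so R = e^0.02 = 1.0202
Risk-neutral probability p = (e^0.02 − 0.6703)/(1.4918 − 0.6703) = 0.3499/0.8215 = 0.4259
Terminal stock prices: S_uu = 244.8, S_ud = 110, S_dd = 49.43
Terminal payoffs (S − K): max(149.8, 0) = 149.8, max(15, 0) = 15, max(-45.57, 0) = 0
Node u (S = 164.1): V_u = e^(−0.02)·[0.4259·149.8095 + 0.5741·15.0000] = 70.9818
Node d (S = 73.74): V_d = e^(−0.02)·[0.4259·15.0000 + 0.5741·0.0000] = 6.2620
Node 0 (S = 110): V_0 = e^(−0.02)·[0.4259·70.9818 + 0.5741·6.2620] = 33.1566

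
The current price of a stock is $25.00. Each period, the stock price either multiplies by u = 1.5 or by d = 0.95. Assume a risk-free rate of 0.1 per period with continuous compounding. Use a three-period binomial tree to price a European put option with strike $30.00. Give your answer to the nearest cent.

Risk-neutral probability p = (e^0.1 − 0.95)/(1.5 − 0.95) = 0.1552/0.5500 = 0.2821
Terminal stock prices: S_uuu = 84.38, S_uud = 53.44, S_udd = 33.84, S_ddd = 21.43
Terminal payoffs (K − S): max(-54.38, 0) = 0, max(-23.44, 0) = 0, max(-3.844, 0) = 0, max(8.566, 0) = 8.566
Node uu (S = 56.25): V_uu = e^(−0.1)·[0.2821·0.0000 + 0.7179·0.0000] = 0.0000
Node ud (S = 35.62): V_ud = e^(−0.1)·[0.2821·0.0000 + 0.7179·0.0000] = 0.0000
Node dd (S = 22.56): V_dd = e^(−0.1)·[0.2821·0.0000 + 0.7179·8.5656] = 5.5639
Node u (S = 37.5): V_u = e^(−0.1)·[0.2821·0.0000 + 0.7179·0.0000] = 0.0000
Node d (S = 23.75): V_d = e^(−0.1)·[0.2821·0.0000 + 0.7179·5.5639] = 3.6140
Node 0 (S = 25): V_0 = e^(−0.1)·[0.2821·0.0000 + 0.7179·3.6140] = 2.3475

$2.35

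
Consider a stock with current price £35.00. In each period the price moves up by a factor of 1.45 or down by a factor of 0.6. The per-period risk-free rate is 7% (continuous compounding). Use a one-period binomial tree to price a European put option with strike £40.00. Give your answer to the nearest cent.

£7.87

Risk-neutral probability p = (e^0.07 − 0.6)/(1.45 − 0.6) = 0.4725/0.8500 = 0.5559
Terminal stock prices: S_u = 50.75, S_d = 21
Terminal payoffs (K − S): max(-10.75, 0) = 0, max(19, 0) = 19
Node 0 (S = 35): V_0 = e^(−0.07)·[0.5559·0.0000 + 0.4441·19.0000] = 7.8676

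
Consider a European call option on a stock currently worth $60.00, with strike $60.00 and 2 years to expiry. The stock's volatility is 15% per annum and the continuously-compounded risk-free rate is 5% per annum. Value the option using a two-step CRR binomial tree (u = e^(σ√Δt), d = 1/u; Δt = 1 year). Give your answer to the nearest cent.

$7.61

CRR parameters: u = e^(σ√Δt) = e^(0.15·√1) = 1.1618, d = 1/u = 0.8607
Per-period rate: rΔt = 0.05·1 = 0.05, so R = e^0.05 = 1.0513
Risk-neutral probability p = (e^0.05 − 0.8607)/(1.1618 − 0.8607) = 0.1906/0.3011 = 0.6328
Terminal stock prices: S_uu = 80.99, S_ud = 60, S_dd = 44.45
Terminal payoffs (S − K): max(20.99, 0) = 20.99, max(0, 0) = 0, max(-15.55, 0) = 0
Node u (S = 69.71): V_u = e^(−0.05)·[0.6328·20.9915 + 0.3672·0.0000] = 12.6363
Node d (S = 51.64): V_d = e^(−0.05)·[0.6328·0.0000 + 0.3672·0.0000] = 0.0000
Node 0 (S = 60): V_0 = e^(−0.05)·[0.6328·12.6363 + 0.3672·0.0000] = 7.6067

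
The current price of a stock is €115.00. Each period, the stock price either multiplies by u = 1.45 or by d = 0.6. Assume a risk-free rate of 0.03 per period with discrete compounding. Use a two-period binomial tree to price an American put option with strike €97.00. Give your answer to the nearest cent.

Risk-neutral probability p = (1 + 0.03 − 0.6)/(1.45 − 0.6) = 0.4300/0.8500 = 0.5059
Terminal stock prices: S_uu = 241.8, S_ud = 100, S_dd = 41.4
Terminal payoffs (K − S): max(-144.8, 0) = 0, max(-3.05, 0) = 0, max(55.6, 0) = 55.6
Node u (S = 166.8): continuation = 1/1.03·[0.5059·0.0000 + 0.4941·0.0000] = 0.0000; exercise value = 0.0000 ≤ continuation, so V_u = 0.0000
Node d (S = 69): continuation = 1/1.03·[0.5059·0.0000 + 0.4941·55.6000] = 26.6728; exercise value = 28.0000 > continuation, so V_d = 28.0000 (exercise)
Node 0 (S = 115): continuation = 1/1.03·[0.5059·0.0000 + 0.4941·28.0000] = 13.4323; exercise value = 0.0000 ≤ continuation, so V_0 = 13.4323

€13.43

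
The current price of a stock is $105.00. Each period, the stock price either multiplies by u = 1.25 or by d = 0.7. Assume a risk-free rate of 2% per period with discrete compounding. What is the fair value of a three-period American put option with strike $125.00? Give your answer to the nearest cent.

Risk-neutral probability p = (1 + 0.02 − 0.7)/(1.25 − 0.7) = 0.3200/0.5500 = 0.5818
Terminal stock prices: S_uuu = 205.1, S_uud = 114.8, S_udd = 64.31, S_ddd = 36.01
Terminal payoffs (K − S): max(-80.08, 0) = 0, max(10.16, 0) = 10.16, max(60.69, 0) = 60.69, max(88.99, 0) = 88.99
Node uu (S = 164.1): continuation = 1/1.02·[0.5818·0.0000 + 0.4182·10.1563] = 4.1639; exercise value = 0.0000 ≤ continuation, so V_uu = 4.1639
Node ud (S = 91.88): continuation = 1/1.02·[0.5818·10.1563 + 0.4182·60.6875] = 30.6740; exercise value = 33.1250 > continuation, so V_ud = 33.1250 (exercise)
Node dd (S = 51.45): continuation = 1/1.02·[0.5818·60.6875 + 0.4182·88.9850] = 71.0990; exercise value = 73.5500 > continuation, so V_dd = 73.5500 (exercise)
Node u (S = 131.2): continuation = 1/1.02·[0.5818·4.1639 + 0.4182·33.1250] = 15.9558; exercise value = 0.0000 ≤ continuation, so V_u = 15.9558
Node d (S = 73.5): continuation = 1/1.02·[0.5818·33.1250 + 0.4182·73.5500] = 49.0490; exercise value = 51.5000 > continuation, so V_d = 51.5000 (exercise)
Node 0 (S = 105): continuation = 1/1.02·[0.5818·15.9558 + 0.4182·51.5000] = 30.2154; exercise value = 20.0000 ≤ continuation, so V_0 = 30.2154

$30.22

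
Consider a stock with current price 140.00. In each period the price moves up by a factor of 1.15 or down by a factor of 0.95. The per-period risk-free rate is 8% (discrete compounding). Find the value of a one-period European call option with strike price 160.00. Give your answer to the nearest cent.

0.60

Risk-neutral probability p = (1 + 0.08 − 0.95)/(1.15 − 0.95) = 0.1300/0.2000 = 0.6500
Terminal stock prices: S_u = 161, S_d = 133
Terminal payoffs (S − K): max(1, 0) = 1, max(-27, 0) = 0
Node 0 (S = 140): V_0 = 1/1.08·[0.6500·1.0000 + 0.3500·0.0000] = 0.6019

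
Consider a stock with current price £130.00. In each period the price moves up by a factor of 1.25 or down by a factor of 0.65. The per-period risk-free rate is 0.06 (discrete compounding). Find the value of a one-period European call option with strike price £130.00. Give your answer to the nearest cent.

Risk-neutral probability p = (1 + 0.06 − 0.65)/(1.25 − 0.65) = 0.4100/0.6000 = 0.6833
Terminal stock prices: S_u = 162.5, S_d = 84.5
Terminal payoffs (S − K): max(32.5, 0) = 32.5, max(-45.5, 0) = 0
Node 0 (S = 130): V_0 = 1/1.06·[0.6833·32.5000 + 0.3167·0.0000] = 20.9513

£20.95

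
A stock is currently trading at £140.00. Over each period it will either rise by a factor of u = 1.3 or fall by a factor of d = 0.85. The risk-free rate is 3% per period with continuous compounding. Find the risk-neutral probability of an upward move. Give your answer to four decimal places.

p = 0.4010

Risk-neutral probability p = (e^0.03 − 0.85)/(1.3 − 0.85) = 0.1805/0.4500 = 0.4010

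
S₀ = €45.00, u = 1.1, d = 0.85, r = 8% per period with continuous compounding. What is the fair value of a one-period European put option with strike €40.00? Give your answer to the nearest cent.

€0.11

Risk-neutral probability p = (e^0.08 − 0.85)/(1.1 − 0.85) = 0.2333/0.2500 = 0.9331
Terminal stock prices: S_u = 49.5, S_d = 38.25
Terminal payoffs (K − S): max(-9.5, 0) = 0, max(1.75, 0) = 1.75
Node 0 (S = 45): V_0 = e^(−0.08)·[0.9331·0.0000 + 0.0669·1.7500] = 0.1080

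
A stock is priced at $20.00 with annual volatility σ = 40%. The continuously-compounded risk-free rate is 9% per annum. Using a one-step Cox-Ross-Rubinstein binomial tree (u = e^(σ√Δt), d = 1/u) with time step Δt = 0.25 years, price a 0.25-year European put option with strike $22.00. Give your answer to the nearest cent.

CRR parameters: u = e^(σ√Δt) = e^(0.4·√0.25) = 1.2214, d = 1/u = 0.8187
Per-period rate: rΔt = 0.09·0.25 = 0.0225, so R = e^0.0225 = 1.0228
Risk-neutral probability p = (e^0.0225 − 0.8187)/(1.2214 − 0.8187) = 0.2040/0.4027 = 0.5067
Terminal stock prices: S_u = 24.43, S_d = 16.37
Terminal payoffs (K − S): max(-2.428, 0) = 0, max(5.625, 0) = 5.625
Node 0 (S = 20): V_0 = e^(−0.0225)·[0.5067·0.0000 + 0.4933·5.6254] = 2.7134

$2.71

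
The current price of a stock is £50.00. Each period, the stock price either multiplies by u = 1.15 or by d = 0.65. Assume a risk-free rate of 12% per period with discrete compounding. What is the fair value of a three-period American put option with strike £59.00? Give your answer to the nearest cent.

£9.00

Risk-neutral probability p = (1 + 0.12 − 0.65)/(1.15 − 0.65) = 0.4700/0.5000 = 0.9400
Terminal stock prices: S_uuu = 76.04, S_uud = 42.98, S_udd = 24.29, S_ddd = 13.73
Terminal payoffs (K − S): max(-17.04, 0) = 0, max(16.02, 0) = 16.02, max(34.71, 0) = 34.71, max(45.27, 0) = 45.27
Node uu (S = 66.12): continuation = 1/1.12·[0.9400·0.0000 + 0.0600·16.0188] = 0.8581; exercise value = 0.0000 ≤ continuation, so V_uu = 0.8581
Node ud (S = 37.38): continuation = 1/1.12·[0.9400·16.0188 + 0.0600·34.7062] = 15.3036; exercise value = 21.6250 > continuation, so V_ud = 21.6250 (exercise)
Node dd (S = 21.13): continuation = 1/1.12·[0.9400·34.7062 + 0.0600·45.2687] = 31.5536; exercise value = 37.8750 > continuation, so V_dd = 37.8750 (exercise)
Node u (S = 57.5): continuation = 1/1.12·[0.9400·0.8581 + 0.0600·21.6250] = 1.8787; exercise value = 1.5000 ≤ continuation, so V_u = 1.8787
Node d (S = 32.5): continuation = 1/1.12·[0.9400·21.6250 + 0.0600·37.8750] = 20.1786; exercise value = 26.5000 > continuation, so V_d = 26.5000 (exercise)
Node 0 (S = 50): continuation = 1/1.12·[0.9400·1.8787 + 0.0600·26.5000] = 2.9964; exercise value = 9.0000 > continuation, so V_0 = 9.0000 (exercise)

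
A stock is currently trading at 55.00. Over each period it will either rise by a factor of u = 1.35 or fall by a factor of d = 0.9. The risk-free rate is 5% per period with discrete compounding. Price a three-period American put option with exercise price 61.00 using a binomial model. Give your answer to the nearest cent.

7.41

Risk-neutral probability p = (1 + 0.05 − 0.9)/(1.35 − 0.9) = 0.1500/0.4500 = 0.3333
Terminal stock prices: S_uuu = 135.3, S_uud = 90.21, S_udd = 60.14, S_ddd = 40.1
Terminal payoffs (K − S): max(-74.32, 0) = 0, max(-29.21, 0) = 0, max(0.8575, 0) = 0.8575, max(20.9, 0) = 20.9
Node uu (S = 100.2): continuation = 1/1.05·[0.3333·0.0000 + 0.6667·0.0000] = 0.0000; exercise value = 0.0000 ≤ continuation, so V_uu = 0.0000
Node ud (S = 66.83): continuation = 1/1.05·[0.3333·0.0000 + 0.6667·0.8575] = 0.5444; exercise value = 0.0000 ≤ continuation, so V_ud = 0.5444
Node dd (S = 44.55): continuation = 1/1.05·[0.3333·0.8575 + 0.6667·20.9050] = 13.5452; exercise value = 16.4500 > continuation, so V_dd = 16.4500 (exercise)
Node u (S = 74.25): continuation = 1/1.05·[0.3333·0.0000 + 0.6667·0.5444] = 0.3457; exercise value = 0.0000 ≤ continuation, so V_u = 0.3457
Node d (S = 49.5): continuation = 1/1.05·[0.3333·0.5444 + 0.6667·16.4500] = 10.6173; exercise value = 11.5000 > continuation, so V_d = 11.5000 (exercise)
Node 0 (S = 55): continuation = 1/1.05·[0.3333·0.3457 + 0.6667·11.5000] = 7.4113; exercise value = 6.0000 ≤ continuation, so V_0 = 7.4113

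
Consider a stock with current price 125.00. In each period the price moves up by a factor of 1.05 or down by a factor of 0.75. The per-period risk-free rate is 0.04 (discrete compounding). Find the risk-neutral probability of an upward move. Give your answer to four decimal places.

Risk-neutral probability p = (1 + 0.04 − 0.75)/(1.05 − 0.75) = 0.2900/0.3000 = 0.9667

p = 0.9667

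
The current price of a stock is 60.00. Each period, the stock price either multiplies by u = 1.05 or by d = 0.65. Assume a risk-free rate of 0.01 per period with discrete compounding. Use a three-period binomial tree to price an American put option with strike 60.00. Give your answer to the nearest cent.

Risk-neutral probability p = (1 + 0.01 − 0.65)/(1.05 − 0.65) = 0.3600/0.4000 = 0.9000
Terminal stock prices: S_uuu = 69.46, S_uud = 43, S_udd = 26.62, S_ddd = 16.48
Terminal payoffs (K − S): max(-9.458, 0) = 0, max(17, 0) = 17, max(33.38, 0) = 33.38, max(43.52, 0) = 43.52
Node uu (S = 66.15): continuation = 1/1.01·[0.9000·0.0000 + 0.1000·17.0025] = 1.6834; exercise value = 0.0000 ≤ continuation, so V_uu = 1.6834
Node ud (S = 40.95): continuation = 1/1.01·[0.9000·17.0025 + 0.1000·33.3825] = 18.4559; exercise value = 19.0500 > continuation, so V_ud = 19.0500 (exercise)
Node dd (S = 25.35): continuation = 1/1.01·[0.9000·33.3825 + 0.1000·43.5225] = 34.0559; exercise value = 34.6500 > continuation, so V_dd = 34.6500 (exercise)
Node u (S = 63): continuation = 1/1.01·[0.9000·1.6834 + 0.1000·19.0500] = 3.3862; exercise value = 0.0000 ≤ continuation, so V_u = 3.3862
Node d (S = 39): continuation = 1/1.01·[0.9000·19.0500 + 0.1000·34.6500] = 20.4059; exercise value = 21.0000 > continuation, so V_d = 21.0000 (exercise)
Node 0 (S = 60): continuation = 1/1.01·[0.9000·3.3862 + 0.1000·21.0000] = 5.0966; exercise value = 0.0000 ≤ continuation, so V_0 = 5.0966

5.10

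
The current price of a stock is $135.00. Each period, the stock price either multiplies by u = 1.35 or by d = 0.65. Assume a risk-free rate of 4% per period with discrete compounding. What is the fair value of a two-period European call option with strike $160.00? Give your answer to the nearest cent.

Risk-neutral probability p = (1 + 0.04 − 0.65)/(1.35 − 0.65) = 0.3900/0.7000 = 0.5571
Terminal stock prices: S_uu = 246, S_ud = 118.5, S_dd = 57.04
Terminal payoffs (S − K): max(86.04, 0) = 86.04, max(-41.54, 0) = 0, max(-103, 0) = 0
Node u (S = 182.2): V_u = 1/1.04·[0.5571·86.0375 + 0.4429·0.0000] = 46.0915
Node d (S = 87.75): V_d = 1/1.04·[0.5571·0.0000 + 0.4429·0.0000] = 0.0000
Node 0 (S = 135): V_0 = 1/1.04·[0.5571·46.0915 + 0.4429·0.0000] = 24.6919

$24.69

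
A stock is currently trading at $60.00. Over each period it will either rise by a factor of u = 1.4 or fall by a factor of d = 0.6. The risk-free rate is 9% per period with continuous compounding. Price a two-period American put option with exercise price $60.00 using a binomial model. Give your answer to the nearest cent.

$10.28

Risk-neutral probability p = (e^0.09 − 0.6)/(1.4 − 0.6) = 0.4942/0.8000 = 0.6177
Terminal stock prices: S_uu = 117.6, S_ud = 50.4, S_dd = 21.6
Terminal payoffs (K − S): max(-57.6, 0) = 0, max(9.6, 0) = 9.6, max(38.4, 0) = 38.4
Node u (S = 84): continuation = e^(−0.09)·[0.6177·0.0000 + 0.3823·9.6000] = 3.3540; exercise value = 0.0000 ≤ continuation, so V_u = 3.3540
Node d (S = 36): continuation = e^(−0.09)·[0.6177·9.6000 + 0.3823·38.4000] = 18.8359; exercise value = 24.0000 > continuation, so V_d = 24.0000 (exercise)
Node 0 (S = 60): continuation = e^(−0.09)·[0.6177·3.3540 + 0.3823·24.0000] = 10.2786; exercise value = 0.0000 ≤ continuation, so V_0 = 10.2786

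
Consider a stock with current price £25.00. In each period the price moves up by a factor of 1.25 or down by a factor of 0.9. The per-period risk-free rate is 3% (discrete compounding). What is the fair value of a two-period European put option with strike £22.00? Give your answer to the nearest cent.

Risk-neutral probability p = (1 + 0.03 − 0.9)/(1.25 − 0.9) = 0.1300/0.3500 = 0.3714
Terminal stock prices: S_uu = 39.06, S_ud = 28.12, S_dd = 20.25
Terminal payoffs (K − S): max(-17.06, 0) = 0, max(-6.125, 0) = 0, max(1.75, 0) = 1.75
Node u (S = 31.25): V_u = 1/1.03·[0.3714·0.0000 + 0.6286·0.0000] = 0.0000
Node d (S = 22.5): V_d = 1/1.03·[0.3714·0.0000 + 0.6286·1.7500] = 1.0680
Node 0 (S = 25): V_0 = 1/1.03·[0.3714·0.0000 + 0.6286·1.0680] = 0.6517

£0.65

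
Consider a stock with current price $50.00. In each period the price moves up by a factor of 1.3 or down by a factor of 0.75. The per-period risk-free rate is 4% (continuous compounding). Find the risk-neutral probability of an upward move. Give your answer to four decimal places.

p = 0.5287

Risk-neutral probability p = (e^0.04 − 0.75)/(1.3 − 0.75) = 0.2908/0.5500 = 0.5287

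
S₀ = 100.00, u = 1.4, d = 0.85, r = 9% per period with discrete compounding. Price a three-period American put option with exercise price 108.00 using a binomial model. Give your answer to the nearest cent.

12.63

Risk-neutral probability p = (1 + 0.09 − 0.85)/(1.4 − 0.85) = 0.2400/0.5500 = 0.4364
Terminal stock prices: S_uuu = 274.4, S_uud = 166.6, S_udd = 101.1, S_ddd = 61.41
Terminal payoffs (K − S): max(-166.4, 0) = 0, max(-58.6, 0) = 0, max(6.85, 0) = 6.85, max(46.59, 0) = 46.59
Node uu (S = 196): continuation = 1/1.09·[0.4364·0.0000 + 0.5636·0.0000] = 0.0000; exercise value = 0.0000 ≤ continuation, so V_uu = 0.0000
Node ud (S = 119): continuation = 1/1.09·[0.4364·0.0000 + 0.5636·6.8500] = 3.5421; exercise value = 0.0000 ≤ continuation, so V_ud = 3.5421
Node dd (S = 72.25): continuation = 1/1.09·[0.4364·6.8500 + 0.5636·46.5875] = 26.8326; exercise value = 35.7500 > continuation, so V_dd = 35.7500 (exercise)
Node u (S = 140): continuation = 1/1.09·[0.4364·0.0000 + 0.5636·3.5421] = 1.8316; exercise value = 0.0000 ≤ continuation, so V_u = 1.8316
Node d (S = 85): continuation = 1/1.09·[0.4364·3.5421 + 0.5636·35.7500] = 19.9043; exercise value = 23.0000 > continuation, so V_d = 23.0000 (exercise)
Node 0 (S = 100): continuation = 1/1.09·[0.4364·1.8316 + 0.5636·23.0000] = 12.6265; exercise value = 8.0000 ≤ continuation, so V_0 = 12.6265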